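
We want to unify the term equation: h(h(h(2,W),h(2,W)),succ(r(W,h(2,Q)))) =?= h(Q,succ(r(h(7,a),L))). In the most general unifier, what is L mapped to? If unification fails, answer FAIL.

h(2,h(h(2,h(7,a)),h(2,h(7,a))))

Decompose h/2: h(h(2,W),h(2,W)) =?= Q,  succ(r(W,h(2,Q))) =?= succ(r(h(7,a),L)).
Bind Q := h(h(2,W),h(2,W)); substituting into the remaining equation gives: succ(r(W,h(2,h(h(2,W),h(2,W))))) =?= succ(r(h(7,a),L)).
Decompose succ/1: r(W,h(2,h(h(2,W),h(2,W)))) =?= r(h(7,a),L).
Decompose r/2: W =?= h(7,a),  h(2,h(h(2,W),h(2,W))) =?= L.
Bind W := h(7,a); substituting into the remaining equation gives: h(2,h(h(2,h(7,a)),h(2,h(7,a)))) =?= L. Substituting into the earlier binding gives Q := h(h(2,h(7,a)),h(2,h(7,a))).
Bind L := h(2,h(h(2,h(7,a)),h(2,h(7,a)))).
MGU = { Q -> h(h(2,h(7,a)),h(2,h(7,a))), W -> h(7,a), L -> h(2,h(h(2,h(7,a)),h(2,h(7,a)))) }, so L -> h(2,h(h(2,h(7,a)),h(2,h(7,a)))).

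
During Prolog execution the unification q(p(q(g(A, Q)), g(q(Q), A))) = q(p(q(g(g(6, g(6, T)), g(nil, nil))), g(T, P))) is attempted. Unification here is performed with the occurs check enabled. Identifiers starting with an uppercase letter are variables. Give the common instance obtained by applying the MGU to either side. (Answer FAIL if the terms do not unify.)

Decompose q/1: p(q(g(A, Q)), g(q(Q), A)) = p(q(g(g(6, g(6, T)), g(nil, nil))), g(T, P)).
Decompose p/2: q(g(A, Q)) = q(g(g(6, g(6, T)), g(nil, nil))),  g(q(Q), A) = g(T, P).
Decompose q/1: g(A, Q) = g(g(6, g(6, T)), g(nil, nil)).
Decompose g/2: A = g(6, g(6, T)),  Q = g(nil, nil).
Bind A := g(6, g(6, T)); substituting into the one remaining equation that mentions A gives: g(q(Q), g(6, g(6, T))) = g(T, P).
Bind Q := g(nil, nil); substituting into the remaining equation gives: g(q(g(nil, nil)), g(6, g(6, T))) = g(T, P).
Decompose g/2: q(g(nil, nil)) = T,  g(6, g(6, T)) = P.
Bind T := q(g(nil, nil)); substituting into the remaining equation gives: g(6, g(6, q(g(nil, nil)))) = P. Substituting into the earlier binding gives A := g(6, g(6, q(g(nil, nil)))).
Bind P := g(6, g(6, q(g(nil, nil)))).
Applying the MGU to either side gives q(p(q(g(g(6, g(6, q(g(nil, nil)))), g(nil, nil))), g(q(g(nil, nil)), g(6, g(6, q(g(nil, nil))))))).

q(p(q(g(g(6, g(6, q(g(nil, nil)))), g(nil, nil))), g(q(g(nil, nil)), g(6, g(6, q(g(nil, nil)))))))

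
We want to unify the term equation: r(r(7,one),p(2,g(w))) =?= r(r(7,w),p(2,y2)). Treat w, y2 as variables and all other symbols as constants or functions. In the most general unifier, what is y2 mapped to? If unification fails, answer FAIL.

Decompose r/2: r(7,one) =?= r(7,w),  p(2,g(w)) =?= p(2,y2).
Decompose r/2: 7 =?= 7,  one =?= w.
Delete trivial equation 7 =?= 7.
Bind w := one; substituting into the remaining equation gives: p(2,g(one)) =?= p(2,y2).
Decompose p/2: 2 =?= 2,  g(one) =?= y2.
Delete trivial equation 2 =?= 2.
Bind y2 := g(one).
MGU = { w -> one, y2 -> g(one) }, so y2 -> g(one).

g(one)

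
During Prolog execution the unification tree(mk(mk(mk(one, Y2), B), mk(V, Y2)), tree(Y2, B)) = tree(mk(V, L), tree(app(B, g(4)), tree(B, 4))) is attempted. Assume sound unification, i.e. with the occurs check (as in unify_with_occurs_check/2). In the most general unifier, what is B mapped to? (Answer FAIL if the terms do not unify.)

FAIL

Decompose tree/2: mk(mk(mk(one, Y2), B), mk(V, Y2)) = mk(V, L),  tree(Y2, B) = tree(app(B, g(4)), tree(B, 4)).
Decompose mk/2: mk(mk(one, Y2), B) = V,  mk(V, Y2) = L.
Bind V := mk(mk(one, Y2), B); substituting into the one remaining equation that mentions V gives: mk(mk(mk(one, Y2), B), Y2) = L.
Bind L := mk(mk(mk(one, Y2), B), Y2); no other remaining equation mentions L.
Decompose tree/2: Y2 = app(B, g(4)),  B = tree(B, 4).
Bind Y2 := app(B, g(4)); no other remaining equation mentions Y2. Substituting into the earlier bindings gives V := mk(mk(one, app(B, g(4))), B), L := mk(mk(mk(one, app(B, g(4))), B), app(B, g(4))).
Occurs check fails: B occurs in tree(B, 4); the equation B = tree(B, 4) has no finite solution.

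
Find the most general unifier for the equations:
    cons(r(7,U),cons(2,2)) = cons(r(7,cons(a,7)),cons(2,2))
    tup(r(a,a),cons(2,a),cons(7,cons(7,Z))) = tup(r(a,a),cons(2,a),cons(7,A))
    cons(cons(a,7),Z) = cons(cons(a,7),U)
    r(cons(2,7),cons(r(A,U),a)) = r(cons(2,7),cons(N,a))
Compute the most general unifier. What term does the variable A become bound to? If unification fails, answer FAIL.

cons(7,cons(a,7))

Decompose cons/2: r(7,U) = r(7,cons(a,7)),  cons(2,2) = cons(2,2).
Decompose r/2: 7 = 7,  U = cons(a,7).
Delete trivial equation 7 = 7.
Bind U := cons(a,7); substituting into the 2 remaining equations that mention U gives: cons(cons(a,7),Z) = cons(cons(a,7),cons(a,7)),  r(cons(2,7),cons(r(A,cons(a,7)),a)) = r(cons(2,7),cons(N,a)).
Delete trivial equation cons(2,2) = cons(2,2).
Decompose tup/3: r(a,a) = r(a,a),  cons(2,a) = cons(2,a),  cons(7,cons(7,Z)) = cons(7,A).
Delete trivial equation r(a,a) = r(a,a).
Delete trivial equation cons(2,a) = cons(2,a).
Decompose cons/2: 7 = 7,  cons(7,Z) = A.
Delete trivial equation 7 = 7.
Bind A := cons(7,Z); substituting into the one remaining equation that mentions A gives: r(cons(2,7),cons(r(cons(7,Z),cons(a,7)),a)) = r(cons(2,7),cons(N,a)).
Decompose cons/2: cons(a,7) = cons(a,7),  Z = cons(a,7).
Delete trivial equation cons(a,7) = cons(a,7).
Bind Z := cons(a,7); substituting into the remaining equation gives: r(cons(2,7),cons(r(cons(7,cons(a,7)),cons(a,7)),a)) = r(cons(2,7),cons(N,a)). Substituting into the earlier binding gives A := cons(7,cons(a,7)).
Decompose r/2: cons(2,7) = cons(2,7),  cons(r(cons(7,cons(a,7)),cons(a,7)),a) = cons(N,a).
Delete trivial equation cons(2,7) = cons(2,7).
Decompose cons/2: r(cons(7,cons(a,7)),cons(a,7)) = N,  a = a.
Bind N := r(cons(7,cons(a,7)),cons(a,7)); no other remaining equation mentions N.
Delete trivial equation a = a.
MGU = { U ↦ cons(a,7), A ↦ cons(7,cons(a,7)), Z ↦ cons(a,7), N ↦ r(cons(7,cons(a,7)),cons(a,7)) }, so A ↦ cons(7,cons(a,7)).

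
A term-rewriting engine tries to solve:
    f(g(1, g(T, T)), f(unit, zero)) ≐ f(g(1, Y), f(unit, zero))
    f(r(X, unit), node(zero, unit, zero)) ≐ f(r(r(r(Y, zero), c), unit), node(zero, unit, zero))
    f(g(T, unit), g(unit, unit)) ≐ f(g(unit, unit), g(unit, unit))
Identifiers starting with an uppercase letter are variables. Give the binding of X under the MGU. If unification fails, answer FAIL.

Decompose f/2: g(1, g(T, T)) ≐ g(1, Y),  f(unit, zero) ≐ f(unit, zero).
Decompose g/2: 1 ≐ 1,  g(T, T) ≐ Y.
Delete trivial equation 1 ≐ 1.
Bind Y := g(T, T); substituting into the one remaining equation that mentions Y gives: f(r(X, unit), node(zero, unit, zero)) ≐ f(r(r(r(g(T, T), zero), c), unit), node(zero, unit, zero)).
Delete trivial equation f(unit, zero) ≐ f(unit, zero).
Decompose f/2: r(X, unit) ≐ r(r(r(g(T, T), zero), c), unit),  node(zero, unit, zero) ≐ node(zero, unit, zero).
Decompose r/2: X ≐ r(r(g(T, T), zero), c),  unit ≐ unit.
Bind X := r(r(g(T, T), zero), c); no other remaining equation mentions X.
Delete trivial equation unit ≐ unit.
Delete trivial equation node(zero, unit, zero) ≐ node(zero, unit, zero).
Decompose f/2: g(T, unit) ≐ g(unit, unit),  g(unit, unit) ≐ g(unit, unit).
Decompose g/2: T ≐ unit,  unit ≐ unit.
Bind T := unit; no other remaining equation mentions T. Substituting into the earlier bindings gives Y := g(unit, unit), X := r(r(g(unit, unit), zero), c).
Delete trivial equation unit ≐ unit.
Delete trivial equation g(unit, unit) ≐ g(unit, unit).
MGU = { Y := g(unit, unit), X := r(r(g(unit, unit), zero), c), T := unit }, so X := r(r(g(unit, unit), zero), c).

r(r(g(unit, unit), zero), c)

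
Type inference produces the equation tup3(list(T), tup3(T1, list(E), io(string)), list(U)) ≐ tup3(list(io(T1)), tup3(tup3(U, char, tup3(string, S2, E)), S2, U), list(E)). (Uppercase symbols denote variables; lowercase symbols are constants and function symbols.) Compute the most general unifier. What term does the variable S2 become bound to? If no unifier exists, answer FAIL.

list(io(string))

Decompose tup3/3: list(T) ≐ list(io(T1)),  tup3(T1, list(E), io(string)) ≐ tup3(tup3(U, char, tup3(string, S2, E)), S2, U),  list(U) ≐ list(E).
Decompose list/1: T ≐ io(T1).
Bind T := io(T1); no other remaining equation mentions T.
Decompose tup3/3: T1 ≐ tup3(U, char, tup3(string, S2, E)),  list(E) ≐ S2,  io(string) ≐ U.
Bind T1 := tup3(U, char, tup3(string, S2, E)); no other remaining equation mentions T1. Substituting into the earlier binding gives T := io(tup3(U, char, tup3(string, S2, E))).
Bind S2 := list(E); no other remaining equation mentions S2. Substituting into the earlier bindings gives T := io(tup3(U, char, tup3(string, list(E), E))), T1 := tup3(U, char, tup3(string, list(E), E)).
Bind U := io(string); substituting into the remaining equation gives: list(io(string)) ≐ list(E). Substituting into the earlier bindings gives T := io(tup3(io(string), char, tup3(string, list(E), E))), T1 := tup3(io(string), char, tup3(string, list(E), E)).
Decompose list/1: io(string) ≐ E.
Bind E := io(string). Substituting into the earlier bindings gives T := io(tup3(io(string), char, tup3(string, list(io(string)), io(string)))), T1 := tup3(io(string), char, tup3(string, list(io(string)), io(string))), S2 := list(io(string)).
MGU = { T -> io(tup3(io(string), char, tup3(string, list(io(string)), io(string)))), T1 -> tup3(io(string), char, tup3(string, list(io(string)), io(string))), S2 -> list(io(string)), U -> io(string), E -> io(string) }, so S2 -> list(io(string)).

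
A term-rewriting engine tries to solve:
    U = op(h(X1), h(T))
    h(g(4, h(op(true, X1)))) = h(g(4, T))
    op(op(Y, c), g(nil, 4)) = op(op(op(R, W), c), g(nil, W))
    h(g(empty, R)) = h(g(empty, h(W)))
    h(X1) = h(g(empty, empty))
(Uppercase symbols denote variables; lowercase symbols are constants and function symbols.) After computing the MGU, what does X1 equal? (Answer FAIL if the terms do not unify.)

g(empty, empty)

Bind U := op(h(X1), h(T)); no other remaining equation mentions U.
Decompose h/1: g(4, h(op(true, X1))) = g(4, T).
Decompose g/2: 4 = 4,  h(op(true, X1)) = T.
Delete trivial equation 4 = 4.
Bind T := h(op(true, X1)); no other remaining equation mentions T. Substituting into the earlier binding gives U := op(h(X1), h(h(op(true, X1)))).
Decompose op/2: op(Y, c) = op(op(R, W), c),  g(nil, 4) = g(nil, W).
Decompose op/2: Y = op(R, W),  c = c.
Bind Y := op(R, W); no other remaining equation mentions Y.
Delete trivial equation c = c.
Decompose g/2: nil = nil,  4 = W.
Delete trivial equation nil = nil.
Bind W := 4; substituting into the one remaining equation that mentions W gives: h(g(empty, R)) = h(g(empty, h(4))). Substituting into the earlier binding gives Y := op(R, 4).
Decompose h/1: g(empty, R) = g(empty, h(4)).
Decompose g/2: empty = empty,  R = h(4).
Delete trivial equation empty = empty.
Bind R := h(4); no other remaining equation mentions R. Substituting into the earlier binding gives Y := op(h(4), 4).
Decompose h/1: X1 = g(empty, empty).
Bind X1 := g(empty, empty). Substituting into the earlier bindings gives U := op(h(g(empty, empty)), h(h(op(true, g(empty, empty))))), T := h(op(true, g(empty, empty))).
MGU = { U := op(h(g(empty, empty)), h(h(op(true, g(empty, empty))))), T := h(op(true, g(empty, empty))), Y := op(h(4), 4), W := 4, R := h(4), X1 := g(empty, empty) }, so X1 := g(empty, empty).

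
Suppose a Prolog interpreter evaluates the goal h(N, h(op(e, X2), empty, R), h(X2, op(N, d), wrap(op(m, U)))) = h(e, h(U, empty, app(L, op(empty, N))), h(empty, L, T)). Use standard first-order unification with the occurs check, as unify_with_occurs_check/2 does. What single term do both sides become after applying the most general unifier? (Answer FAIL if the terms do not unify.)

Decompose h/3: N = e,  h(op(e, X2), empty, R) = h(U, empty, app(L, op(empty, N))),  h(X2, op(N, d), wrap(op(m, U))) = h(empty, L, T).
Bind N := e; substituting into the remaining equations gives: h(op(e, X2), empty, R) = h(U, empty, app(L, op(empty, e))),  h(X2, op(e, d), wrap(op(m, U))) = h(empty, L, T).
Decompose h/3: op(e, X2) = U,  empty = empty,  R = app(L, op(empty, e)).
Bind U := op(e, X2); substituting into the one remaining equation that mentions U gives: h(X2, op(e, d), wrap(op(m, op(e, X2)))) = h(empty, L, T).
Delete trivial equation empty = empty.
Bind R := app(L, op(empty, e)); no other remaining equation mentions R.
Decompose h/3: X2 = empty,  op(e, d) = L,  wrap(op(m, op(e, X2))) = T.
Bind X2 := empty; substituting into the one remaining equation that mentions X2 gives: wrap(op(m, op(e, empty))) = T. Substituting into the earlier binding gives U := op(e, empty).
Bind L := op(e, d); no other remaining equation mentions L. Substituting into the earlier binding gives R := app(op(e, d), op(empty, e)).
Bind T := wrap(op(m, op(e, empty))).
Applying the MGU to either side gives h(e, h(op(e, empty), empty, app(op(e, d), op(empty, e))), h(empty, op(e, d), wrap(op(m, op(e, empty))))).

h(e, h(op(e, empty), empty, app(op(e, d), op(empty, e))), h(empty, op(e, d), wrap(op(m, op(e, empty)))))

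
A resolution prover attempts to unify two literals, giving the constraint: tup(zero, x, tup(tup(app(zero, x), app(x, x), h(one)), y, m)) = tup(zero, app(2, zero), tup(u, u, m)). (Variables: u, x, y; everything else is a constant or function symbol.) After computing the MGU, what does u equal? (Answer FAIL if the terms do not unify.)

Decompose tup/3: zero = zero,  x = app(2, zero),  tup(tup(app(zero, x), app(x, x), h(one)), y, m) = tup(u, u, m).
Delete trivial equation zero = zero.
Bind x := app(2, zero); substituting into the remaining equation gives: tup(tup(app(zero, app(2, zero)), app(app(2, zero), app(2, zero)), h(one)), y, m) = tup(u, u, m).
Decompose tup/3: tup(app(zero, app(2, zero)), app(app(2, zero), app(2, zero)), h(one)) = u,  y = u,  m = m.
Bind u := tup(app(zero, app(2, zero)), app(app(2, zero), app(2, zero)), h(one)); substituting into the one remaining equation that mentions u gives: y = tup(app(zero, app(2, zero)), app(app(2, zero), app(2, zero)), h(one)).
Bind y := tup(app(zero, app(2, zero)), app(app(2, zero), app(2, zero)), h(one)); no other remaining equation mentions y.
Delete trivial equation m = m.
MGU = { x ↦ app(2, zero), u ↦ tup(app(zero, app(2, zero)), app(app(2, zero), app(2, zero)), h(one)), y ↦ tup(app(zero, app(2, zero)), app(app(2, zero), app(2, zero)), h(one)) }, so u ↦ tup(app(zero, app(2, zero)), app(app(2, zero), app(2, zero)), h(one)).

tup(app(zero, app(2, zero)), app(app(2, zero), app(2, zero)), h(one))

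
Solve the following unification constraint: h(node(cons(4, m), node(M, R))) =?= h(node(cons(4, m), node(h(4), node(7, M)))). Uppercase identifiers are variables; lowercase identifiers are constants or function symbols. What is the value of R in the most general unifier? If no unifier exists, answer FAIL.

Decompose h/1: node(cons(4, m), node(M, R)) =?= node(cons(4, m), node(h(4), node(7, M))).
Decompose node/2: cons(4, m) =?= cons(4, m),  node(M, R) =?= node(h(4), node(7, M)).
Delete trivial equation cons(4, m) =?= cons(4, m).
Decompose node/2: M =?= h(4),  R =?= node(7, M).
Bind M := h(4); substituting into the remaining equation gives: R =?= node(7, h(4)).
Bind R := node(7, h(4)).
MGU = { M -> h(4), R -> node(7, h(4)) }, so R -> node(7, h(4)).

node(7, h(4))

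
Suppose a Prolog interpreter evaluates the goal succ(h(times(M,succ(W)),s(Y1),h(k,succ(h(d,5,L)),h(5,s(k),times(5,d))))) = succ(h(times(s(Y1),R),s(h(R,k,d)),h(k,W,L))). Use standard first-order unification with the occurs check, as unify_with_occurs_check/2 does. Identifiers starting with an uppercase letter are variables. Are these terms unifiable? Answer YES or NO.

Decompose succ/1: h(times(M,succ(W)),s(Y1),h(k,succ(h(d,5,L)),h(5,s(k),times(5,d)))) = h(times(s(Y1),R),s(h(R,k,d)),h(k,W,L)).
Decompose h/3: times(M,succ(W)) = times(s(Y1),R),  s(Y1) = s(h(R,k,d)),  h(k,succ(h(d,5,L)),h(5,s(k),times(5,d))) = h(k,W,L).
Decompose times/2: M = s(Y1),  succ(W) = R.
Bind M := s(Y1); no other remaining equation mentions M.
Bind R := succ(W); substituting into the one remaining equation that mentions R gives: s(Y1) = s(h(succ(W),k,d)).
Decompose s/1: Y1 = h(succ(W),k,d).
Bind Y1 := h(succ(W),k,d); no other remaining equation mentions Y1. Substituting into the earlier binding gives M := s(h(succ(W),k,d)).
Decompose h/3: k = k,  succ(h(d,5,L)) = W,  h(5,s(k),times(5,d)) = L.
Delete trivial equation k = k.
Bind W := succ(h(d,5,L)); no other remaining equation mentions W. Substituting into the earlier bindings gives M := s(h(succ(succ(h(d,5,L))),k,d)), R := succ(succ(h(d,5,L))), Y1 := h(succ(succ(h(d,5,L))),k,d).
Bind L := h(5,s(k),times(5,d)). Substituting into the earlier bindings gives M := s(h(succ(succ(h(d,5,h(5,s(k),times(5,d))))),k,d)), R := succ(succ(h(d,5,h(5,s(k),times(5,d))))), Y1 := h(succ(succ(h(d,5,h(5,s(k),times(5,d))))),k,d), W := succ(h(d,5,h(5,s(k),times(5,d)))).
No equations remain and no clash or occurs-check failure arose, so a unifier exists.

YES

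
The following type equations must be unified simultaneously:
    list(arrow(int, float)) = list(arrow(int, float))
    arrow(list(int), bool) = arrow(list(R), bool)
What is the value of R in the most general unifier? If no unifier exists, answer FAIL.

Delete trivial equation list(arrow(int, float)) = list(arrow(int, float)).
Decompose arrow/2: list(int) = list(R),  bool = bool.
Decompose list/1: int = R.
Bind R := int; no other remaining equation mentions R.
Delete trivial equation bool = bool.
MGU = { R ↦ int }, so R ↦ int.

int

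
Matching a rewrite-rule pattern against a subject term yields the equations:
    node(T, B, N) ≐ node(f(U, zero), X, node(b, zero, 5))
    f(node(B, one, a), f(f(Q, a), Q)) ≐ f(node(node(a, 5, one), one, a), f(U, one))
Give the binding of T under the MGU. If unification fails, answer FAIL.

f(f(one, a), zero)

Decompose node/3: T ≐ f(U, zero),  B ≐ X,  N ≐ node(b, zero, 5).
Bind T := f(U, zero); no other remaining equation mentions T.
Bind B := X; substituting into the one remaining equation that mentions B gives: f(node(X, one, a), f(f(Q, a), Q)) ≐ f(node(node(a, 5, one), one, a), f(U, one)).
Bind N := node(b, zero, 5); no other remaining equation mentions N.
Decompose f/2: node(X, one, a) ≐ node(node(a, 5, one), one, a),  f(f(Q, a), Q) ≐ f(U, one).
Decompose node/3: X ≐ node(a, 5, one),  one ≐ one,  a ≐ a.
Bind X := node(a, 5, one); no other remaining equation mentions X. Substituting into the earlier binding gives B := node(a, 5, one).
Delete trivial equation one ≐ one.
Delete trivial equation a ≐ a.
Decompose f/2: f(Q, a) ≐ U,  Q ≐ one.
Bind U := f(Q, a); no other remaining equation mentions U. Substituting into the earlier binding gives T := f(f(Q, a), zero).
Bind Q := one. Substituting into the earlier bindings gives T := f(f(one, a), zero), U := f(one, a).
MGU = { T ↦ f(f(one, a), zero), B ↦ node(a, 5, one), N ↦ node(b, zero, 5), X ↦ node(a, 5, one), U ↦ f(one, a), Q ↦ one }, so T ↦ f(f(one, a), zero).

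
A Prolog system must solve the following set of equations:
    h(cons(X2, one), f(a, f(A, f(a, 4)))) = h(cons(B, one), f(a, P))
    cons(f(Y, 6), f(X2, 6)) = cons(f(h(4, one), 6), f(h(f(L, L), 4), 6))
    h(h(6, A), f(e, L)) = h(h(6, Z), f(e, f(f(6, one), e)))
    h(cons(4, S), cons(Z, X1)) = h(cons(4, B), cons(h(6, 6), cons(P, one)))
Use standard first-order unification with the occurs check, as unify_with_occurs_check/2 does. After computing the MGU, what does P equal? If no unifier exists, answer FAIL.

f(h(6, 6), f(a, 4))

Decompose h/2: cons(X2, one) = cons(B, one),  f(a, f(A, f(a, 4))) = f(a, P).
Decompose cons/2: X2 = B,  one = one.
Bind X2 := B; substituting into the one remaining equation that mentions X2 gives: cons(f(Y, 6), f(B, 6)) = cons(f(h(4, one), 6), f(h(f(L, L), 4), 6)).
Delete trivial equation one = one.
Decompose f/2: a = a,  f(A, f(a, 4)) = P.
Delete trivial equation a = a.
Bind P := f(A, f(a, 4)); substituting into the one remaining equation that mentions P gives: h(cons(4, S), cons(Z, X1)) = h(cons(4, B), cons(h(6, 6), cons(f(A, f(a, 4)), one))).
Decompose cons/2: f(Y, 6) = f(h(4, one), 6),  f(B, 6) = f(h(f(L, L), 4), 6).
Decompose f/2: Y = h(4, one),  6 = 6.
Bind Y := h(4, one); no other remaining equation mentions Y.
Delete trivial equation 6 = 6.
Decompose f/2: B = h(f(L, L), 4),  6 = 6.
Bind B := h(f(L, L), 4); substituting into the one remaining equation that mentions B gives: h(cons(4, S), cons(Z, X1)) = h(cons(4, h(f(L, L), 4)), cons(h(6, 6), cons(f(A, f(a, 4)), one))). Substituting into the earlier binding gives X2 := h(f(L, L), 4).
Delete trivial equation 6 = 6.
Decompose h/2: h(6, A) = h(6, Z),  f(e, L) = f(e, f(f(6, one), e)).
Decompose h/2: 6 = 6,  A = Z.
Delete trivial equation 6 = 6.
Bind A := Z; substituting into the one remaining equation that mentions A gives: h(cons(4, S), cons(Z, X1)) = h(cons(4, h(f(L, L), 4)), cons(h(6, 6), cons(f(Z, f(a, 4)), one))). Substituting into the earlier binding gives P := f(Z, f(a, 4)).
Decompose f/2: e = e,  L = f(f(6, one), e).
Delete trivial equation e = e.
Bind L := f(f(6, one), e); substituting into the remaining equation gives: h(cons(4, S), cons(Z, X1)) = h(cons(4, h(f(f(f(6, one), e), f(f(6, one), e)), 4)), cons(h(6, 6), cons(f(Z, f(a, 4)), one))). Substituting into the earlier bindings gives X2 := h(f(f(f(6, one), e), f(f(6, one), e)), 4), B := h(f(f(f(6, one), e), f(f(6, one), e)), 4).
Decompose h/2: cons(4, S) = cons(4, h(f(f(f(6, one), e), f(f(6, one), e)), 4)),  cons(Z, X1) = cons(h(6, 6), cons(f(Z, f(a, 4)), one)).
Decompose cons/2: 4 = 4,  S = h(f(f(f(6, one), e), f(f(6, one), e)), 4).
Delete trivial equation 4 = 4.
Bind S := h(f(f(f(6, one), e), f(f(6, one), e)), 4); no other remaining equation mentions S.
Decompose cons/2: Z = h(6, 6),  X1 = cons(f(Z, f(a, 4)), one).
Bind Z := h(6, 6); substituting into the remaining equation gives: X1 = cons(f(h(6, 6), f(a, 4)), one). Substituting into the earlier bindings gives P := f(h(6, 6), f(a, 4)), A := h(6, 6).
Bind X1 := cons(f(h(6, 6), f(a, 4)), one).
MGU = { X2 -> h(f(f(f(6, one), e), f(f(6, one), e)), 4), P -> f(h(6, 6), f(a, 4)), Y -> h(4, one), B -> h(f(f(f(6, one), e), f(f(6, one), e)), 4), A -> h(6, 6), L -> f(f(6, one), e), S -> h(f(f(f(6, one), e), f(f(6, one), e)), 4), Z -> h(6, 6), X1 -> cons(f(h(6, 6), f(a, 4)), one) }, so P -> f(h(6, 6), f(a, 4)).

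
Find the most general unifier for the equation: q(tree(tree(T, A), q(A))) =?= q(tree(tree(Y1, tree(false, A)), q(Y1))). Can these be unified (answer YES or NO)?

NO

Decompose q/1: tree(tree(T, A), q(A)) =?= tree(tree(Y1, tree(false, A)), q(Y1)).
Decompose tree/2: tree(T, A) =?= tree(Y1, tree(false, A)),  q(A) =?= q(Y1).
Decompose tree/2: T =?= Y1,  A =?= tree(false, A).
Bind T := Y1; no other remaining equation mentions T.
Occurs check fails: A occurs in tree(false, A); the equation A =?= tree(false, A) has no finite solution.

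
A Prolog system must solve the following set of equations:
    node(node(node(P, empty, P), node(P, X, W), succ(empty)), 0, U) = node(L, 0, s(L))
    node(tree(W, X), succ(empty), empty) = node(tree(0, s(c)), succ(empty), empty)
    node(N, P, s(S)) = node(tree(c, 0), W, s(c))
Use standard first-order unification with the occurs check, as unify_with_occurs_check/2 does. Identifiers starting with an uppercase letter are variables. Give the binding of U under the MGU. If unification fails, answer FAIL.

Decompose node/3: node(node(P, empty, P), node(P, X, W), succ(empty)) = L,  0 = 0,  U = s(L).
Bind L := node(node(P, empty, P), node(P, X, W), succ(empty)); substituting into the one remaining equation that mentions L gives: U = s(node(node(P, empty, P), node(P, X, W), succ(empty))).
Delete trivial equation 0 = 0.
Bind U := s(node(node(P, empty, P), node(P, X, W), succ(empty))); no other remaining equation mentions U.
Decompose node/3: tree(W, X) = tree(0, s(c)),  succ(empty) = succ(empty),  empty = empty.
Decompose tree/2: W = 0,  X = s(c).
Bind W := 0; substituting into the one remaining equation that mentions W gives: node(N, P, s(S)) = node(tree(c, 0), 0, s(c)). Substituting into the earlier bindings gives L := node(node(P, empty, P), node(P, X, 0), succ(empty)), U := s(node(node(P, empty, P), node(P, X, 0), succ(empty))).
Bind X := s(c); no other remaining equation mentions X. Substituting into the earlier bindings gives L := node(node(P, empty, P), node(P, s(c), 0), succ(empty)), U := s(node(node(P, empty, P), node(P, s(c), 0), succ(empty))).
Delete trivial equation succ(empty) = succ(empty).
Delete trivial equation empty = empty.
Decompose node/3: N = tree(c, 0),  P = 0,  s(S) = s(c).
Bind N := tree(c, 0); no other remaining equation mentions N.
Bind P := 0; no other remaining equation mentions P. Substituting into the earlier bindings gives L := node(node(0, empty, 0), node(0, s(c), 0), succ(empty)), U := s(node(node(0, empty, 0), node(0, s(c), 0), succ(empty))).
Decompose s/1: S = c.
Bind S := c.
MGU = { L ↦ node(node(0, empty, 0), node(0, s(c), 0), succ(empty)), U ↦ s(node(node(0, empty, 0), node(0, s(c), 0), succ(empty))), W ↦ 0, X ↦ s(c), N ↦ tree(c, 0), P ↦ 0, S ↦ c }, so U ↦ s(node(node(0, empty, 0), node(0, s(c), 0), succ(empty))).

s(node(node(0, empty, 0), node(0, s(c), 0), succ(empty)))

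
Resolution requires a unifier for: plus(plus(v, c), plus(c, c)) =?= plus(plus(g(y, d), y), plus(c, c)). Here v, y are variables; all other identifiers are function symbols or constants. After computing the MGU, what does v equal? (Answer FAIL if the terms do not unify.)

Decompose plus/2: plus(v, c) =?= plus(g(y, d), y),  plus(c, c) =?= plus(c, c).
Decompose plus/2: v =?= g(y, d),  c =?= y.
Bind v := g(y, d); no other remaining equation mentions v.
Bind y := c; no other remaining equation mentions y. Substituting into the earlier binding gives v := g(c, d).
Delete trivial equation plus(c, c) =?= plus(c, c).
MGU = { v := g(c, d), y := c }, so v := g(c, d).

g(c, d)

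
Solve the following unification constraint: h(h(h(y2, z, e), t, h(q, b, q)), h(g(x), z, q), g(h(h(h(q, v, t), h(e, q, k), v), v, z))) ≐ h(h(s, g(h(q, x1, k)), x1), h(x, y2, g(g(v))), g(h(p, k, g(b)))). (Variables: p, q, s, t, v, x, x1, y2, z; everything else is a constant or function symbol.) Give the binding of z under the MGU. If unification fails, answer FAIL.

Decompose h/3: h(h(y2, z, e), t, h(q, b, q)) ≐ h(s, g(h(q, x1, k)), x1),  h(g(x), z, q) ≐ h(x, y2, g(g(v))),  g(h(h(h(q, v, t), h(e, q, k), v), v, z)) ≐ g(h(p, k, g(b))).
Decompose h/3: h(y2, z, e) ≐ s,  t ≐ g(h(q, x1, k)),  h(q, b, q) ≐ x1.
Bind s := h(y2, z, e); no other remaining equation mentions s.
Bind t := g(h(q, x1, k)); substituting into the one remaining equation that mentions t gives: g(h(h(h(q, v, g(h(q, x1, k))), h(e, q, k), v), v, z)) ≐ g(h(p, k, g(b))).
Bind x1 := h(q, b, q); substituting into the one remaining equation that mentions x1 gives: g(h(h(h(q, v, g(h(q, h(q, b, q), k))), h(e, q, k), v), v, z)) ≐ g(h(p, k, g(b))). Substituting into the earlier binding gives t := g(h(q, h(q, b, q), k)).
Decompose h/3: g(x) ≐ x,  z ≐ y2,  q ≐ g(g(v)).
Occurs check fails: x occurs in g(x); the equation x ≐ g(x) has no finite solution.

FAIL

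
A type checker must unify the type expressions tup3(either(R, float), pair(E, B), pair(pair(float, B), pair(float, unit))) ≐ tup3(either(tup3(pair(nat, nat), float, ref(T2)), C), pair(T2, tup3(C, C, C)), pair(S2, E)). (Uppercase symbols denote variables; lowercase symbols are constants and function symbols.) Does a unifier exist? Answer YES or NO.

YES

Decompose tup3/3: either(R, float) ≐ either(tup3(pair(nat, nat), float, ref(T2)), C),  pair(E, B) ≐ pair(T2, tup3(C, C, C)),  pair(pair(float, B), pair(float, unit)) ≐ pair(S2, E).
Decompose either/2: R ≐ tup3(pair(nat, nat), float, ref(T2)),  float ≐ C.
Bind R := tup3(pair(nat, nat), float, ref(T2)); no other remaining equation mentions R.
Bind C := float; substituting into the one remaining equation that mentions C gives: pair(E, B) ≐ pair(T2, tup3(float, float, float)).
Decompose pair/2: E ≐ T2,  B ≐ tup3(float, float, float).
Bind E := T2; substituting into the one remaining equation that mentions E gives: pair(pair(float, B), pair(float, unit)) ≐ pair(S2, T2).
Bind B := tup3(float, float, float); substituting into the remaining equation gives: pair(pair(float, tup3(float, float, float)), pair(float, unit)) ≐ pair(S2, T2).
Decompose pair/2: pair(float, tup3(float, float, float)) ≐ S2,  pair(float, unit) ≐ T2.
Bind S2 := pair(float, tup3(float, float, float)); no other remaining equation mentions S2.
Bind T2 := pair(float, unit). Substituting into the earlier bindings gives R := tup3(pair(nat, nat), float, ref(pair(float, unit))), E := pair(float, unit).
No equations remain and no clash or occurs-check failure arose, so a unifier exists.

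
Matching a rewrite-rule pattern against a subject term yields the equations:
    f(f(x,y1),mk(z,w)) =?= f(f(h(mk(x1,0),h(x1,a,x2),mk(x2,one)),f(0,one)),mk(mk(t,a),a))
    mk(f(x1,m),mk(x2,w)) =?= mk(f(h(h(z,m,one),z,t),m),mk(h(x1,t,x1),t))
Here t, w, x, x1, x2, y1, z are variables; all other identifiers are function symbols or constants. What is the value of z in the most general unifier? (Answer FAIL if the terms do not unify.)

Decompose f/2: f(x,y1) =?= f(h(mk(x1,0),h(x1,a,x2),mk(x2,one)),f(0,one)),  mk(z,w) =?= mk(mk(t,a),a).
Decompose f/2: x =?= h(mk(x1,0),h(x1,a,x2),mk(x2,one)),  y1 =?= f(0,one).
Bind x := h(mk(x1,0),h(x1,a,x2),mk(x2,one)); no other remaining equation mentions x.
Bind y1 := f(0,one); no other remaining equation mentions y1.
Decompose mk/2: z =?= mk(t,a),  w =?= a.
Bind z := mk(t,a); substituting into the one remaining equation that mentions z gives: mk(f(x1,m),mk(x2,w)) =?= mk(f(h(h(mk(t,a),m,one),mk(t,a),t),m),mk(h(x1,t,x1),t)).
Bind w := a; substituting into the remaining equation gives: mk(f(x1,m),mk(x2,a)) =?= mk(f(h(h(mk(t,a),m,one),mk(t,a),t),m),mk(h(x1,t,x1),t)).
Decompose mk/2: f(x1,m) =?= f(h(h(mk(t,a),m,one),mk(t,a),t),m),  mk(x2,a) =?= mk(h(x1,t,x1),t).
Decompose f/2: x1 =?= h(h(mk(t,a),m,one),mk(t,a),t),  m =?= m.
Bind x1 := h(h(mk(t,a),m,one),mk(t,a),t); substituting into the one remaining equation that mentions x1 gives: mk(x2,a) =?= mk(h(h(h(mk(t,a),m,one),mk(t,a),t),t,h(h(mk(t,a),m,one),mk(t,a),t)),t). Substituting into the earlier binding gives x := h(mk(h(h(mk(t,a),m,one),mk(t,a),t),0),h(h(h(mk(t,a),m,one),mk(t,a),t),a,x2),mk(x2,one)).
Delete trivial equation m =?= m.
Decompose mk/2: x2 =?= h(h(h(mk(t,a),m,one),mk(t,a),t),t,h(h(mk(t,a),m,one),mk(t,a),t)),  a =?= t.
Bind x2 := h(h(h(mk(t,a),m,one),mk(t,a),t),t,h(h(mk(t,a),m,one),mk(t,a),t)); no other remaining equation mentions x2. Substituting into the earlier binding gives x := h(mk(h(h(mk(t,a),m,one),mk(t,a),t),0),h(h(h(mk(t,a),m,one),mk(t,a),t),a,h(h(h(mk(t,a),m,one),mk(t,a),t),t,h(h(mk(t,a),m,one),mk(t,a),t))),mk(h(h(h(mk(t,a),m,one),mk(t,a),t),t,h(h(mk(t,a),m,one),mk(t,a),t)),one)).
Bind t := a. Substituting into the earlier bindings gives x := h(mk(h(h(mk(a,a),m,one),mk(a,a),a),0),h(h(h(mk(a,a),m,one),mk(a,a),a),a,h(h(h(mk(a,a),m,one),mk(a,a),a),a,h(h(mk(a,a),m,one),mk(a,a),a))),mk(h(h(h(mk(a,a),m,one),mk(a,a),a),a,h(h(mk(a,a),m,one),mk(a,a),a)),one)), z := mk(a,a), x1 := h(h(mk(a,a),m,one),mk(a,a),a), x2 := h(h(h(mk(a,a),m,one),mk(a,a),a),a,h(h(mk(a,a),m,one),mk(a,a),a)).
MGU = { x ↦ h(mk(h(h(mk(a,a),m,one),mk(a,a),a),0),h(h(h(mk(a,a),m,one),mk(a,a),a),a,h(h(h(mk(a,a),m,one),mk(a,a),a),a,h(h(mk(a,a),m,one),mk(a,a),a))),mk(h(h(h(mk(a,a),m,one),mk(a,a),a),a,h(h(mk(a,a),m,one),mk(a,a),a)),one)), y1 ↦ f(0,one), z ↦ mk(a,a), w ↦ a, x1 ↦ h(h(mk(a,a),m,one),mk(a,a),a), x2 ↦ h(h(h(mk(a,a),m,one),mk(a,a),a),a,h(h(mk(a,a),m,one),mk(a,a),a)), t ↦ a }, so z ↦ mk(a,a).

mk(a,a)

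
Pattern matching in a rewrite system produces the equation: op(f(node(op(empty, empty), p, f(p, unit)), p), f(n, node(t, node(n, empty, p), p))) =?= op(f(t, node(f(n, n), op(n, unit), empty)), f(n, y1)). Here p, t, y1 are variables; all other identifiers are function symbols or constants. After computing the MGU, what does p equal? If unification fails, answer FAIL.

node(f(n, n), op(n, unit), empty)

Decompose op/2: f(node(op(empty, empty), p, f(p, unit)), p) =?= f(t, node(f(n, n), op(n, unit), empty)),  f(n, node(t, node(n, empty, p), p)) =?= f(n, y1).
Decompose f/2: node(op(empty, empty), p, f(p, unit)) =?= t,  p =?= node(f(n, n), op(n, unit), empty).
Bind t := node(op(empty, empty), p, f(p, unit)); substituting into the one remaining equation that mentions t gives: f(n, node(node(op(empty, empty), p, f(p, unit)), node(n, empty, p), p)) =?= f(n, y1).
Bind p := node(f(n, n), op(n, unit), empty); substituting into the remaining equation gives: f(n, node(node(op(empty, empty), node(f(n, n), op(n, unit), empty), f(node(f(n, n), op(n, unit), empty), unit)), node(n, empty, node(f(n, n), op(n, unit), empty)), node(f(n, n), op(n, unit), empty))) =?= f(n, y1). Substituting into the earlier binding gives t := node(op(empty, empty), node(f(n, n), op(n, unit), empty), f(node(f(n, n), op(n, unit), empty), unit)).
Decompose f/2: n =?= n,  node(node(op(empty, empty), node(f(n, n), op(n, unit), empty), f(node(f(n, n), op(n, unit), empty), unit)), node(n, empty, node(f(n, n), op(n, unit), empty)), node(f(n, n), op(n, unit), empty)) =?= y1.
Delete trivial equation n =?= n.
Bind y1 := node(node(op(empty, empty), node(f(n, n), op(n, unit), empty), f(node(f(n, n), op(n, unit), empty), unit)), node(n, empty, node(f(n, n), op(n, unit), empty)), node(f(n, n), op(n, unit), empty)).
MGU = { t := node(op(empty, empty), node(f(n, n), op(n, unit), empty), f(node(f(n, n), op(n, unit), empty), unit)), p := node(f(n, n), op(n, unit), empty), y1 := node(node(op(empty, empty), node(f(n, n), op(n, unit), empty), f(node(f(n, n), op(n, unit), empty), unit)), node(n, empty, node(f(n, n), op(n, unit), empty)), node(f(n, n), op(n, unit), empty)) }, so p := node(f(n, n), op(n, unit), empty).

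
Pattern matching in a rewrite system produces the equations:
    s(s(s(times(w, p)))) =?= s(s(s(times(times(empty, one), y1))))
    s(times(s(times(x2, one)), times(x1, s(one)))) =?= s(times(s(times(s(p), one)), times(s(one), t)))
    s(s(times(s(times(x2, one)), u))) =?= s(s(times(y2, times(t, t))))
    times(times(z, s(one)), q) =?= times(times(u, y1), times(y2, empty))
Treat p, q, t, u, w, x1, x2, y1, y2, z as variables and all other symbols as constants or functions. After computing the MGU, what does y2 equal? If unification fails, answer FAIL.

s(times(s(s(one)), one))

Decompose s/1: s(s(times(w, p))) =?= s(s(times(times(empty, one), y1))).
Decompose s/1: s(times(w, p)) =?= s(times(times(empty, one), y1)).
Decompose s/1: times(w, p) =?= times(times(empty, one), y1).
Decompose times/2: w =?= times(empty, one),  p =?= y1.
Bind w := times(empty, one); no other remaining equation mentions w.
Bind p := y1; substituting into the one remaining equation that mentions p gives: s(times(s(times(x2, one)), times(x1, s(one)))) =?= s(times(s(times(s(y1), one)), times(s(one), t))).
Decompose s/1: times(s(times(x2, one)), times(x1, s(one))) =?= times(s(times(s(y1), one)), times(s(one), t)).
Decompose times/2: s(times(x2, one)) =?= s(times(s(y1), one)),  times(x1, s(one)) =?= times(s(one), t).
Decompose s/1: times(x2, one) =?= times(s(y1), one).
Decompose times/2: x2 =?= s(y1),  one =?= one.
Bind x2 := s(y1); substituting into the one remaining equation that mentions x2 gives: s(s(times(s(times(s(y1), one)), u))) =?= s(s(times(y2, times(t, t)))).
Delete trivial equation one =?= one.
Decompose times/2: x1 =?= s(one),  s(one) =?= t.
Bind x1 := s(one); no other remaining equation mentions x1.
Bind t := s(one); substituting into the one remaining equation that mentions t gives: s(s(times(s(times(s(y1), one)), u))) =?= s(s(times(y2, times(s(one), s(one))))).
Decompose s/1: s(times(s(times(s(y1), one)), u)) =?= s(times(y2, times(s(one), s(one)))).
Decompose s/1: times(s(times(s(y1), one)), u) =?= times(y2, times(s(one), s(one))).
Decompose times/2: s(times(s(y1), one)) =?= y2,  u =?= times(s(one), s(one)).
Bind y2 := s(times(s(y1), one)); substituting into the one remaining equation that mentions y2 gives: times(times(z, s(one)), q) =?= times(times(u, y1), times(s(times(s(y1), one)), empty)).
Bind u := times(s(one), s(one)); substituting into the remaining equation gives: times(times(z, s(one)), q) =?= times(times(times(s(one), s(one)), y1), times(s(times(s(y1), one)), empty)).
Decompose times/2: times(z, s(one)) =?= times(times(s(one), s(one)), y1),  q =?= times(s(times(s(y1), one)), empty).
Decompose times/2: z =?= times(s(one), s(one)),  s(one) =?= y1.
Bind z := times(s(one), s(one)); no other remaining equation mentions z.
Bind y1 := s(one); substituting into the remaining equation gives: q =?= times(s(times(s(s(one)), one)), empty). Substituting into the earlier bindings gives p := s(one), x2 := s(s(one)), y2 := s(times(s(s(one)), one)).
Bind q := times(s(times(s(s(one)), one)), empty).
MGU = { w ↦ times(empty, one), p ↦ s(one), x2 ↦ s(s(one)), x1 ↦ s(one), t ↦ s(one), y2 ↦ s(times(s(s(one)), one)), u ↦ times(s(one), s(one)), z ↦ times(s(one), s(one)), y1 ↦ s(one), q ↦ times(s(times(s(s(one)), one)), empty) }, so y2 ↦ s(times(s(s(one)), one)).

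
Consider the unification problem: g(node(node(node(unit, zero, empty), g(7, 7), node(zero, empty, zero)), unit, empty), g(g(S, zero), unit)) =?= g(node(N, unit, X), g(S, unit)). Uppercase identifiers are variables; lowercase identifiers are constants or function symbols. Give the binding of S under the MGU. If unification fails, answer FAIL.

FAIL

Decompose g/2: node(node(node(unit, zero, empty), g(7, 7), node(zero, empty, zero)), unit, empty) =?= node(N, unit, X),  g(g(S, zero), unit) =?= g(S, unit).
Decompose node/3: node(node(unit, zero, empty), g(7, 7), node(zero, empty, zero)) =?= N,  unit =?= unit,  empty =?= X.
Bind N := node(node(unit, zero, empty), g(7, 7), node(zero, empty, zero)); no other remaining equation mentions N.
Delete trivial equation unit =?= unit.
Bind X := empty; no other remaining equation mentions X.
Decompose g/2: g(S, zero) =?= S,  unit =?= unit.
Occurs check fails: S occurs in g(S, zero); the equation S =?= g(S, zero) has no finite solution.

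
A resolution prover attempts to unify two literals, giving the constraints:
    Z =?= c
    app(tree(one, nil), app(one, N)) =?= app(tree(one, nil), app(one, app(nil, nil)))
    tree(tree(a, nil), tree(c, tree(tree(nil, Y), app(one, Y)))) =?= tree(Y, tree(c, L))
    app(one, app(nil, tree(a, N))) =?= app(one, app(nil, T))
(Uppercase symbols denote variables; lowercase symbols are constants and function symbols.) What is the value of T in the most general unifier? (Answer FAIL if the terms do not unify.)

Bind Z := c; no other remaining equation mentions Z.
Decompose app/2: tree(one, nil) =?= tree(one, nil),  app(one, N) =?= app(one, app(nil, nil)).
Delete trivial equation tree(one, nil) =?= tree(one, nil).
Decompose app/2: one =?= one,  N =?= app(nil, nil).
Delete trivial equation one =?= one.
Bind N := app(nil, nil); substituting into the one remaining equation that mentions N gives: app(one, app(nil, tree(a, app(nil, nil)))) =?= app(one, app(nil, T)).
Decompose tree/2: tree(a, nil) =?= Y,  tree(c, tree(tree(nil, Y), app(one, Y))) =?= tree(c, L).
Bind Y := tree(a, nil); substituting into the one remaining equation that mentions Y gives: tree(c, tree(tree(nil, tree(a, nil)), app(one, tree(a, nil)))) =?= tree(c, L).
Decompose tree/2: c =?= c,  tree(tree(nil, tree(a, nil)), app(one, tree(a, nil))) =?= L.
Delete trivial equation c =?= c.
Bind L := tree(tree(nil, tree(a, nil)), app(one, tree(a, nil))); no other remaining equation mentions L.
Decompose app/2: one =?= one,  app(nil, tree(a, app(nil, nil))) =?= app(nil, T).
Delete trivial equation one =?= one.
Decompose app/2: nil =?= nil,  tree(a, app(nil, nil)) =?= T.
Delete trivial equation nil =?= nil.
Bind T := tree(a, app(nil, nil)).
MGU = { Z -> c, N -> app(nil, nil), Y -> tree(a, nil), L -> tree(tree(nil, tree(a, nil)), app(one, tree(a, nil))), T -> tree(a, app(nil, nil)) }, so T -> tree(a, app(nil, nil)).

tree(a, app(nil, nil))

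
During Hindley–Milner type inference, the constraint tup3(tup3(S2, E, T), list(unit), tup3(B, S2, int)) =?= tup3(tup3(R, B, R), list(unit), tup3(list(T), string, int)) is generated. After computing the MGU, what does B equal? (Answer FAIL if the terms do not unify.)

list(string)

Decompose tup3/3: tup3(S2, E, T) =?= tup3(R, B, R),  list(unit) =?= list(unit),  tup3(B, S2, int) =?= tup3(list(T), string, int).
Decompose tup3/3: S2 =?= R,  E =?= B,  T =?= R.
Bind S2 := R; substituting into the one remaining equation that mentions S2 gives: tup3(B, R, int) =?= tup3(list(T), string, int).
Bind E := B; no other remaining equation mentions E.
Bind T := R; substituting into the one remaining equation that mentions T gives: tup3(B, R, int) =?= tup3(list(R), string, int).
Delete trivial equation list(unit) =?= list(unit).
Decompose tup3/3: B =?= list(R),  R =?= string,  int =?= int.
Bind B := list(R); no other remaining equation mentions B. Substituting into the earlier binding gives E := list(R).
Bind R := string; no other remaining equation mentions R. Substituting into the earlier bindings gives S2 := string, E := list(string), T := string, B := list(string).
Delete trivial equation int =?= int.
MGU = { S2 := string, E := list(string), T := string, B := list(string), R := string }, so B := list(string).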